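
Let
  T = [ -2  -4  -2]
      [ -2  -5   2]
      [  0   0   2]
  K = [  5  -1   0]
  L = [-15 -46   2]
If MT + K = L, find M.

MT = L − K = [[-20, -45, 2]].
Since T sits to the right of M, M = (L − K)T⁻¹.
det T = 4; the adjugate gives T⁻¹ = [[-5/2, 2, -9/2], [1, -1, 2], [0, 0, 1/2]].
M = (L − K)T⁻¹ = [[5, 5, 1]].

M = [[5, 5, 1]]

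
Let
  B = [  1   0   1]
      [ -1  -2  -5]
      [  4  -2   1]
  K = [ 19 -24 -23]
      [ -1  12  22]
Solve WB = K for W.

Right-multiplying both sides by B⁻¹ gives W = KB⁻¹.
B has determinant -2; B⁻¹ = [[6, 1, -1], [19/2, 3/2, -2], [-5, -1, 1]].
W = KB⁻¹ = [[19, -24, -23], [-1, 12, 22]] · [[6, 1, -1], [19/2, 3/2, -2], [-5, -1, 1]] = [[1, 6, 6], [-2, -5, -1]].

W = [[1, 6, 6], [-2, -5, -1]]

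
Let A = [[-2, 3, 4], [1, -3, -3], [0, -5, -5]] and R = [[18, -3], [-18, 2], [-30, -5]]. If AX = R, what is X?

X = [[0, 5], [6, -3], [0, 4]]

A is on the left of X, so left-multiply by A⁻¹: X = A⁻¹R.
A has determinant -5; A⁻¹ = [[0, 1, -3/5], [-1, -2, 2/5], [1, 2, -3/5]].
X = A⁻¹R = [[0, 1, -3/5], [-1, -2, 2/5], [1, 2, -3/5]] · [[18, -3], [-18, 2], [-30, -5]] = [[0, 5], [6, -3], [0, 4]].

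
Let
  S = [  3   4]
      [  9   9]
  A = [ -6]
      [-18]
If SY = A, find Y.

Y = [[-2], [0]]

S is on the left of Y, so left-multiply by S⁻¹: Y = S⁻¹A.
det S = -9, so S⁻¹ = [[-1, 4/9], [1, -1/3]].
Y = S⁻¹A = [[-1, 4/9], [1, -1/3]] · [[-6], [-18]] = [[-2], [0]].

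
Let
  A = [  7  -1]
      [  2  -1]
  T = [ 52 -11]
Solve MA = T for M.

M = [[6, 5]]

Since A sits to the right of M, M = TA⁻¹.
det A = -5, so A⁻¹ = [[1/5, -1/5], [2/5, -7/5]].
M = TA⁻¹ = [[52, -11]] · [[1/5, -1/5], [2/5, -7/5]] = [[6, 5]].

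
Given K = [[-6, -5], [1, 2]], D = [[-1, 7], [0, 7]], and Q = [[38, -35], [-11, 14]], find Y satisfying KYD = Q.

Y = K⁻¹QD⁻¹ (apply K⁻¹ on the left and D⁻¹ on the right).
det K = -7, so K⁻¹ = [[-2/7, -5/7], [1/7, 6/7]].
det D = -7; the adjugate gives D⁻¹ = [[-1, 1], [0, 1/7]].
K⁻¹Q = [[-3, 0], [-4, 7]].
Y = (K⁻¹Q)D⁻¹ = [[3, -3], [4, -3]].

Y = [[3, -3], [4, -3]]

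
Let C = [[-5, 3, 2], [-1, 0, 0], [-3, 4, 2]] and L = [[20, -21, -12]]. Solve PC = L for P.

C is on the right of P, so right-multiply by C⁻¹: P = LC⁻¹.
det C = -2, so C⁻¹ = [[0, -1, 0], [-1, 2, 1], [2, -11/2, -3/2]].
P = LC⁻¹ = [[20, -21, -12]] · [[0, -1, 0], [-1, 2, 1], [2, -11/2, -3/2]] = [[-3, 4, -3]].

P = [[-3, 4, -3]]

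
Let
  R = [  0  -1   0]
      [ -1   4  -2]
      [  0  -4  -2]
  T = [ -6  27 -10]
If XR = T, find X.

X = [[1, 6, -1]]

R is on the right of X, so right-multiply by R⁻¹: X = TR⁻¹.
det R = 2, so R⁻¹ = [[-8, -1, 1], [-1, 0, 0], [2, 0, -1/2]].
X = TR⁻¹ = [[-6, 27, -10]] · [[-8, -1, 1], [-1, 0, 0], [2, 0, -1/2]] = [[1, 6, -1]].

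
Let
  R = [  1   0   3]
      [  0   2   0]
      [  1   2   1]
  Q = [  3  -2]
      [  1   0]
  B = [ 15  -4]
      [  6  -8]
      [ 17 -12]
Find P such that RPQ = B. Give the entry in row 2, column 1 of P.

P = R⁻¹BQ⁻¹ (apply R⁻¹ on the left and Q⁻¹ on the right).
det R = -4, so R⁻¹ = [[-1/2, -3/2, 3/2], [0, 1/2, 0], [1/2, 1/2, -1/2]].
det Q = 2; the adjugate gives Q⁻¹ = [[0, 1], [-1/2, 3/2]].
R⁻¹B = [[9, -4], [3, -4], [2, 0]].
P = (R⁻¹B)Q⁻¹ = [[2, 3], [2, -3], [0, 2]].

2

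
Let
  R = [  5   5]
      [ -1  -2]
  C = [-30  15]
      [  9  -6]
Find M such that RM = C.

R is on the left of M, so left-multiply by R⁻¹: M = R⁻¹C.
R has determinant -5; R⁻¹ = [[2/5, 1], [-1/5, -1]].
M = R⁻¹C = [[2/5, 1], [-1/5, -1]] · [[-30, 15], [9, -6]] = [[-3, 0], [-3, 3]].

M = [[-3, 0], [-3, 3]]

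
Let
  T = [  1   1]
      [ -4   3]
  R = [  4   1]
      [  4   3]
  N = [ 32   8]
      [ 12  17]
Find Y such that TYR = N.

Y = T⁻¹NR⁻¹ (apply T⁻¹ on the left and R⁻¹ on the right).
det T = 7, so T⁻¹ = [[3/7, -1/7], [4/7, 1/7]].
det R = 8; the adjugate gives R⁻¹ = [[3/8, -1/8], [-1/2, 1/2]].
T⁻¹N = [[12, 1], [20, 7]].
Y = (T⁻¹N)R⁻¹ = [[4, -1], [4, 1]].

Y = [[4, -1], [4, 1]]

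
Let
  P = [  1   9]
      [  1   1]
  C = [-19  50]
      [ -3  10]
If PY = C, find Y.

Left-multiplying both sides by P⁻¹ gives Y = P⁻¹C.
P has determinant -8; P⁻¹ = [[-1/8, 9/8], [1/8, -1/8]].
Y = P⁻¹C = [[-1/8, 9/8], [1/8, -1/8]] · [[-19, 50], [-3, 10]] = [[-1, 5], [-2, 5]].

Y = [[-1, 5], [-2, 5]]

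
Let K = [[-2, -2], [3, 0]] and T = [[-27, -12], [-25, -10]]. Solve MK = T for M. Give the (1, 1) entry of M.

6

K is on the right of M, so right-multiply by K⁻¹: M = TK⁻¹.
det K = 6; the adjugate gives K⁻¹ = [[0, 1/3], [-1/2, -1/3]].
M = TK⁻¹ = [[-27, -12], [-25, -10]] · [[0, 1/3], [-1/2, -1/3]] = [[6, -5], [5, -5]].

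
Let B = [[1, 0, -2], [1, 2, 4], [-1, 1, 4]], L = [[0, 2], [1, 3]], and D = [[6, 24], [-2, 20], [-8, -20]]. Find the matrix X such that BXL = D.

X = [[3, 2], [5, 2], [0, -2]]

X = B⁻¹DL⁻¹ (apply B⁻¹ on the left and L⁻¹ on the right).
B has determinant -2; B⁻¹ = [[-2, 1, -2], [4, -1, 3], [-3/2, 1/2, -1]].
L has determinant -2; L⁻¹ = [[-3/2, 1], [1/2, 0]].
B⁻¹D = [[2, 12], [2, 16], [-2, -6]].
X = (B⁻¹D)L⁻¹ = [[3, 2], [5, 2], [0, -2]].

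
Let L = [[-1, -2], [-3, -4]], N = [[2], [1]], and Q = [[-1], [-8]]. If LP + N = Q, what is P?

LP = Q − N = [[-3], [-9]].
L is on the left of P, so left-multiply by L⁻¹: P = L⁻¹(Q − N).
L has determinant -2; L⁻¹ = [[2, -1], [-3/2, 1/2]].
P = L⁻¹(Q − N) = [[3], [0]].

P = [[3], [0]]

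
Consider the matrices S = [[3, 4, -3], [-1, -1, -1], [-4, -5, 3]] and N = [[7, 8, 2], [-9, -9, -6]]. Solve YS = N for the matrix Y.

Since S sits to the right of Y, Y = NS⁻¹.
S has determinant 1; S⁻¹ = [[-8, 3, -7], [7, -3, 6], [1, -1, 1]].
Y = NS⁻¹ = [[7, 8, 2], [-9, -9, -6]] · [[-8, 3, -7], [7, -3, 6], [1, -1, 1]] = [[2, -5, 1], [3, 6, 3]].

Y = [[2, -5, 1], [3, 6, 3]]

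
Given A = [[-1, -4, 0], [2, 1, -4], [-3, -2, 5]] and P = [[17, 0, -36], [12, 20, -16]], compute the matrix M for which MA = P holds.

Since A sits to the right of M, M = PA⁻¹.
det A = -5, so A⁻¹ = [[3/5, -4, -16/5], [-2/5, 1, 4/5], [1/5, -2, -7/5]].
M = PA⁻¹ = [[17, 0, -36], [12, 20, -16]] · [[3/5, -4, -16/5], [-2/5, 1, 4/5], [1/5, -2, -7/5]] = [[3, 4, -4], [-4, 4, 0]].

M = [[3, 4, -4], [-4, 4, 0]]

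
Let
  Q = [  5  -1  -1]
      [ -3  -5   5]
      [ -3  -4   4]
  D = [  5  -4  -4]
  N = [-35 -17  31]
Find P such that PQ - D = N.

P = [[-3, 4, 1]]

PQ = N + D = [[-30, -21, 27]].
Right-multiplying both sides by Q⁻¹ gives P = (N + D)Q⁻¹.
Q has determinant 6; Q⁻¹ = [[0, 4/3, -5/3], [-1/2, 17/6, -11/3], [-1/2, 23/6, -14/3]].
P = (N + D)Q⁻¹ = [[-3, 4, 1]].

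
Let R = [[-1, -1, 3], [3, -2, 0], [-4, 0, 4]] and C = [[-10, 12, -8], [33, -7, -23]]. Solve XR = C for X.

X = [[0, -6, -2], [-1, 4, -5]]

Since R sits to the right of X, X = CR⁻¹.
R has determinant -4; R⁻¹ = [[2, -1, -3/2], [3, -2, -9/4], [2, -1, -5/4]].
X = CR⁻¹ = [[-10, 12, -8], [33, -7, -23]] · [[2, -1, -3/2], [3, -2, -9/4], [2, -1, -5/4]] = [[0, -6, -2], [-1, 4, -5]].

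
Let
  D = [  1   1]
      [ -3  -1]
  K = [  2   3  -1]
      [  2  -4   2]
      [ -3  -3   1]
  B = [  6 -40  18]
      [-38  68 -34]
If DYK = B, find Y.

Y = D⁻¹BK⁻¹ (apply D⁻¹ on the left and K⁻¹ on the right).
det D = 2; the adjugate gives D⁻¹ = [[-1/2, -1/2], [3/2, 1/2]].
det K = -2, so K⁻¹ = [[-1, 0, -1], [4, 1/2, 3], [9, 3/2, 7]].
D⁻¹B = [[16, -14, 8], [-10, -26, 10]].
Y = (D⁻¹B)K⁻¹ = [[0, 5, -2], [-4, 2, 2]].

Y = [[0, 5, -2], [-4, 2, 2]]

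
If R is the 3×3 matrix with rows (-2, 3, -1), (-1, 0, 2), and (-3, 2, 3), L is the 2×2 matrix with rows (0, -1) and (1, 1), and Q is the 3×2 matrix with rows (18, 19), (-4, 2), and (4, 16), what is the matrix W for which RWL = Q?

W = R⁻¹QL⁻¹ (apply R⁻¹ on the left and L⁻¹ on the right).
R has determinant 1; R⁻¹ = [[-4, -11, 6], [-3, -9, 5], [-2, -5, 3]].
L has determinant 1; L⁻¹ = [[1, 1], [-1, 0]].
R⁻¹Q = [[-4, -2], [2, 5], [-4, 0]].
W = (R⁻¹Q)L⁻¹ = [[-2, -4], [-3, 2], [-4, -4]].

W = [[-2, -4], [-3, 2], [-4, -4]]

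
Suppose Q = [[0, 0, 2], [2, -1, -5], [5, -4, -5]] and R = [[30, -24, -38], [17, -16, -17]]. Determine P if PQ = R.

Q is on the right of P, so right-multiply by Q⁻¹: P = RQ⁻¹.
Q has determinant -6; Q⁻¹ = [[5/2, 4/3, -1/3], [5/2, 5/3, -2/3], [1/2, 0, 0]].
P = RQ⁻¹ = [[30, -24, -38], [17, -16, -17]] · [[5/2, 4/3, -1/3], [5/2, 5/3, -2/3], [1/2, 0, 0]] = [[-4, 0, 6], [-6, -4, 5]].

P = [[-4, 0, 6], [-6, -4, 5]]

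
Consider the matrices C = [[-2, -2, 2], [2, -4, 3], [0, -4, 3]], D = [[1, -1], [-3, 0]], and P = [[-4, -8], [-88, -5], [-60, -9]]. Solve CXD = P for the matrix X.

Isolating X: multiply by C⁻¹ from the left and D⁻¹ from the right, so X = C⁻¹PD⁻¹.
C has determinant -4; C⁻¹ = [[0, 1/2, -1/2], [3/2, 3/2, -5/2], [2, 2, -3]].
det D = -3; the adjugate gives D⁻¹ = [[0, -1/3], [-1, -1/3]].
C⁻¹P = [[-14, 2], [12, 3], [-4, 1]].
X = (C⁻¹P)D⁻¹ = [[-2, 4], [-3, -5], [-1, 1]].

X = [[-2, 4], [-3, -5], [-1, 1]]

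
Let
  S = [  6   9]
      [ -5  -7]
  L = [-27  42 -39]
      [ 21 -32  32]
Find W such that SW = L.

S is on the left of W, so left-multiply by S⁻¹: W = S⁻¹L.
det S = 3; the adjugate gives S⁻¹ = [[-7/3, -3], [5/3, 2]].
W = S⁻¹L = [[-7/3, -3], [5/3, 2]] · [[-27, 42, -39], [21, -32, 32]] = [[0, -2, -5], [-3, 6, -1]].

W = [[0, -2, -5], [-3, 6, -1]]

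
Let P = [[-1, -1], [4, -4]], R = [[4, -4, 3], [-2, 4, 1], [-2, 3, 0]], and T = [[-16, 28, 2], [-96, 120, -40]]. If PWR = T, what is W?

W = [[-1, -3, 3], [3, -5, 1]]

Isolating W: multiply by P⁻¹ from the left and R⁻¹ from the right, so W = P⁻¹TR⁻¹.
det P = 8, so P⁻¹ = [[-1/2, 1/8], [-1/2, -1/8]].
det R = 2; the adjugate gives R⁻¹ = [[-3/2, 9/2, -8], [-1, 3, -5], [1, -2, 4]].
P⁻¹T = [[-4, 1, -6], [20, -29, 4]].
W = (P⁻¹T)R⁻¹ = [[-1, -3, 3], [3, -5, 1]].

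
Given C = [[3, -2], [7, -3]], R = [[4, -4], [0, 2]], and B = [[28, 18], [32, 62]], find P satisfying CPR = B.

P = C⁻¹BR⁻¹ (apply C⁻¹ on the left and R⁻¹ on the right).
det C = 5, so C⁻¹ = [[-3/5, 2/5], [-7/5, 3/5]].
R has determinant 8; R⁻¹ = [[1/4, 1/2], [0, 1/2]].
C⁻¹B = [[-4, 14], [-20, 12]].
P = (C⁻¹B)R⁻¹ = [[-1, 5], [-5, -4]].

P = [[-1, 5], [-5, -4]]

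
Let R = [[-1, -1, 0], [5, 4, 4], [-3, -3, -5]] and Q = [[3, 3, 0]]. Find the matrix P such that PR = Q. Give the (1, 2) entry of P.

0

Right-multiplying both sides by R⁻¹ gives P = QR⁻¹.
R has determinant -5; R⁻¹ = [[8/5, 1, 4/5], [-13/5, -1, -4/5], [3/5, 0, -1/5]].
P = QR⁻¹ = [[3, 3, 0]] · [[8/5, 1, 4/5], [-13/5, -1, -4/5], [3/5, 0, -1/5]] = [[-3, 0, 0]].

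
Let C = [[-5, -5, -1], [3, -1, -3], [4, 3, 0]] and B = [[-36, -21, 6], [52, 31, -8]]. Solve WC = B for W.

Right-multiplying both sides by C⁻¹ gives W = BC⁻¹.
det C = 2; the adjugate gives C⁻¹ = [[9/2, -3/2, 7], [-6, 2, -9], [13/2, -5/2, 10]].
W = BC⁻¹ = [[-36, -21, 6], [52, 31, -8]] · [[9/2, -3/2, 7], [-6, 2, -9], [13/2, -5/2, 10]] = [[3, -3, -3], [-4, 4, 5]].

W = [[3, -3, -3], [-4, 4, 5]]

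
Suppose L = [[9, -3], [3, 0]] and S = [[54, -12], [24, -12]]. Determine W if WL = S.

L is on the right of W, so right-multiply by L⁻¹: W = SL⁻¹.
det L = 9; the adjugate gives L⁻¹ = [[0, 1/3], [-1/3, 1]].
W = SL⁻¹ = [[54, -12], [24, -12]] · [[0, 1/3], [-1/3, 1]] = [[4, 6], [4, -4]].

W = [[4, 6], [4, -4]]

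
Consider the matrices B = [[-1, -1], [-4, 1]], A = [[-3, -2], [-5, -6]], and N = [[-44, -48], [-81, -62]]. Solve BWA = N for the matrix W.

Left-multiply by B⁻¹ and right-multiply by A⁻¹: W = B⁻¹NA⁻¹.
det B = -5, so B⁻¹ = [[-1/5, -1/5], [-4/5, 1/5]].
det A = 8; the adjugate gives A⁻¹ = [[-3/4, 1/4], [5/8, -3/8]].
B⁻¹N = [[25, 22], [19, 26]].
W = (B⁻¹N)A⁻¹ = [[-5, -2], [2, -5]].

W = [[-5, -2], [2, -5]]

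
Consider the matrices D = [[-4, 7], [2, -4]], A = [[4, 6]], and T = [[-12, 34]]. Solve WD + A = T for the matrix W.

WD = T − A = [[-16, 28]].
Right-multiplying both sides by D⁻¹ gives W = (T − A)D⁻¹.
D has determinant 2; D⁻¹ = [[-2, -7/2], [-1, -2]].
W = (T − A)D⁻¹ = [[4, 0]].

W = [[4, 0]]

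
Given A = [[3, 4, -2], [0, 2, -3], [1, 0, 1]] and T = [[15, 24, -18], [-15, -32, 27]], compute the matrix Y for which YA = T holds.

Right-multiplying both sides by A⁻¹ gives Y = TA⁻¹.
A has determinant -2; A⁻¹ = [[-1, 2, 4], [3/2, -5/2, -9/2], [1, -2, -3]].
Y = TA⁻¹ = [[15, 24, -18], [-15, -32, 27]] · [[-1, 2, 4], [3/2, -5/2, -9/2], [1, -2, -3]] = [[3, 6, 6], [-6, -4, 3]].

Y = [[3, 6, 6], [-6, -4, 3]]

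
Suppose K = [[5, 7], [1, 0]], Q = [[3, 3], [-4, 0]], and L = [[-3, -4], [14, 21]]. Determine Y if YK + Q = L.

Y = [[-1, -1], [3, 3]]

YK = L − Q = [[-6, -7], [18, 21]].
Right-multiplying both sides by K⁻¹ gives Y = (L − Q)K⁻¹.
det K = -7, so K⁻¹ = [[0, 1], [1/7, -5/7]].
Y = (L − Q)K⁻¹ = [[-1, -1], [3, 3]].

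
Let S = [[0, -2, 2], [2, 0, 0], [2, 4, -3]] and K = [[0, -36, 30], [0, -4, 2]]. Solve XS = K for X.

X = [[6, 6, -6], [-2, 2, -2]]

Since S sits to the right of X, X = KS⁻¹.
det S = 4, so S⁻¹ = [[0, 1/2, 0], [3/2, -1, 1], [2, -1, 1]].
X = KS⁻¹ = [[0, -36, 30], [0, -4, 2]] · [[0, 1/2, 0], [3/2, -1, 1], [2, -1, 1]] = [[6, 6, -6], [-2, 2, -2]].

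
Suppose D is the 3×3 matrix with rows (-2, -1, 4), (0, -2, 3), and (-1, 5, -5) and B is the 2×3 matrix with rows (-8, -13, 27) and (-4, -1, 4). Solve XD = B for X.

Right-multiplying both sides by D⁻¹ gives X = BD⁻¹.
det D = 5, so D⁻¹ = [[-1, 3, 1], [-3/5, 14/5, 6/5], [-2/5, 11/5, 4/5]].
X = BD⁻¹ = [[-8, -13, 27], [-4, -1, 4]] · [[-1, 3, 1], [-3/5, 14/5, 6/5], [-2/5, 11/5, 4/5]] = [[5, -1, -2], [3, -6, -2]].

X = [[5, -1, -2], [3, -6, -2]]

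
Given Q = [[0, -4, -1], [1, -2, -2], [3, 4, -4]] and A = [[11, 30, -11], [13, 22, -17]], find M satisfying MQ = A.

Right-multiplying both sides by Q⁻¹ gives M = AQ⁻¹.
det Q = -2; the adjugate gives Q⁻¹ = [[-8, 10, -3], [1, -3/2, 1/2], [-5, 6, -2]].
M = AQ⁻¹ = [[11, 30, -11], [13, 22, -17]] · [[-8, 10, -3], [1, -3/2, 1/2], [-5, 6, -2]] = [[-3, -1, 4], [3, -5, 6]].

M = [[-3, -1, 4], [3, -5, 6]]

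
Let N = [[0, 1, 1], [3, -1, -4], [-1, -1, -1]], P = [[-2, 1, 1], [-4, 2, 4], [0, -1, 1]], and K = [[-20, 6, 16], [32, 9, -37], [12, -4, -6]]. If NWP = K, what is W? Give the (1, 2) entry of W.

Isolating W: multiply by N⁻¹ from the left and P⁻¹ from the right, so W = N⁻¹KP⁻¹.
det N = 3, so N⁻¹ = [[-1, 0, -1], [7/3, 1/3, 1], [-4/3, -1/3, -1]].
det P = -4; the adjugate gives P⁻¹ = [[-3/2, 1/2, -1/2], [-1, 1/2, -1], [-1, 1/2, 0]].
N⁻¹K = [[8, -2, -10], [-24, 13, 19], [4, -7, -3]].
W = (N⁻¹K)P⁻¹ = [[0, -2, -2], [4, 4, -1], [4, -3, 5]].

-2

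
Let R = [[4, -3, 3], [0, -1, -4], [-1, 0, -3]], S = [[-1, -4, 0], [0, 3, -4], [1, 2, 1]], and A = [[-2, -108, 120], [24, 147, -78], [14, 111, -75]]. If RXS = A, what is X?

X = [[1, -4, 5], [2, -1, 2], [4, -5, -2]]

X = R⁻¹AS⁻¹ (apply R⁻¹ on the left and S⁻¹ on the right).
R has determinant -3; R⁻¹ = [[-1, 3, -5], [-4/3, 3, -16/3], [1/3, -1, 4/3]].
S has determinant 5; S⁻¹ = [[11/5, 4/5, 16/5], [-4/5, -1/5, -4/5], [-3/5, -2/5, -3/5]].
R⁻¹A = [[4, -6, 21], [0, -7, 6], [-6, -35, 18]].
X = (R⁻¹A)S⁻¹ = [[1, -4, 5], [2, -1, 2], [4, -5, -2]].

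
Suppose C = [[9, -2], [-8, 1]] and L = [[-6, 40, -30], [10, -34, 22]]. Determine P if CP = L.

Since C multiplies P on the left, P = C⁻¹L.
det C = -7; the adjugate gives C⁻¹ = [[-1/7, -2/7], [-8/7, -9/7]].
P = C⁻¹L = [[-1/7, -2/7], [-8/7, -9/7]] · [[-6, 40, -30], [10, -34, 22]] = [[-2, 4, -2], [-6, -2, 6]].

P = [[-2, 4, -2], [-6, -2, 6]]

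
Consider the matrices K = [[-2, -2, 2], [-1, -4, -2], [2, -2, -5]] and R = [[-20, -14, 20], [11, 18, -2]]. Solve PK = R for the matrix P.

P = [[1, 6, -6], [-1, -5, 2]]

Right-multiplying both sides by K⁻¹ gives P = RK⁻¹.
det K = 6, so K⁻¹ = [[8/3, -7/3, 2], [-3/2, 1, -1], [5/3, -4/3, 1]].
P = RK⁻¹ = [[-20, -14, 20], [11, 18, -2]] · [[8/3, -7/3, 2], [-3/2, 1, -1], [5/3, -4/3, 1]] = [[1, 6, -6], [-1, -5, 2]].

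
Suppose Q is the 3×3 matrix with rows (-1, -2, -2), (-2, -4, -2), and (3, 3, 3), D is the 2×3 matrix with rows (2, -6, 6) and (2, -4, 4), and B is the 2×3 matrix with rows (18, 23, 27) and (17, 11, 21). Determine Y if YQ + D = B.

YQ = B − D = [[16, 29, 21], [15, 15, 17]].
Right-multiplying both sides by Q⁻¹ gives Y = (B − D)Q⁻¹.
det Q = -6, so Q⁻¹ = [[1, 0, 2/3], [0, -1/2, -1/3], [-1, 1/2, 0]].
Y = (B − D)Q⁻¹ = [[-5, -4, 1], [-2, 1, 5]].

Y = [[-5, -4, 1], [-2, 1, 5]]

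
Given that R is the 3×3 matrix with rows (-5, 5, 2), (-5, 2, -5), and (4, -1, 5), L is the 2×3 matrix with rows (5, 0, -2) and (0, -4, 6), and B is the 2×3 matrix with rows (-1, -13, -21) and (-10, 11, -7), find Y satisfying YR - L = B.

Y = [[-4, 4, 1], [2, -4, -5]]

YR = B + L = [[4, -13, -23], [-10, 7, -1]].
Since R sits to the right of Y, Y = (B + L)R⁻¹.
R has determinant -6; R⁻¹ = [[-5/6, 9/2, 29/6], [-5/6, 11/2, 35/6], [1/2, -5/2, -5/2]].
Y = (B + L)R⁻¹ = [[-4, 4, 1], [2, -4, -5]].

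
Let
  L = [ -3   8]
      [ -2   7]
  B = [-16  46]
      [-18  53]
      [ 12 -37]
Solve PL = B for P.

Since L sits to the right of P, P = BL⁻¹.
L has determinant -5; L⁻¹ = [[-7/5, 8/5], [-2/5, 3/5]].
P = BL⁻¹ = [[-16, 46], [-18, 53], [12, -37]] · [[-7/5, 8/5], [-2/5, 3/5]] = [[4, 2], [4, 3], [-2, -3]].

P = [[4, 2], [4, 3], [-2, -3]]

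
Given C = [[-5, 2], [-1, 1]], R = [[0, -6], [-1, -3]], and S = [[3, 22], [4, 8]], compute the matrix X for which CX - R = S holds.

CX = S + R = [[3, 16], [3, 5]].
Left-multiplying both sides by C⁻¹ gives X = C⁻¹(S + R).
det C = -3; the adjugate gives C⁻¹ = [[-1/3, 2/3], [-1/3, 5/3]].
X = C⁻¹(S + R) = [[1, -2], [4, 3]].

X = [[1, -2], [4, 3]]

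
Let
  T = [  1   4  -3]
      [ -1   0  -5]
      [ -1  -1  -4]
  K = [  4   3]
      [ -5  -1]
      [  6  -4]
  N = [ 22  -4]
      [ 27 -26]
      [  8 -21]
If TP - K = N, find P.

P = [[-2, 2], [4, 3], [-4, 5]]

TP = N + K = [[26, -1], [22, -27], [14, -25]].
Left-multiplying both sides by T⁻¹ gives P = T⁻¹(N + K).
T has determinant -4; T⁻¹ = [[5/4, -19/4, 5], [-1/4, 7/4, -2], [-1/4, 3/4, -1]].
P = T⁻¹(N + K) = [[-2, 2], [4, 3], [-4, 5]].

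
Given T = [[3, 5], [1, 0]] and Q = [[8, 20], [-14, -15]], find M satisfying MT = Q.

Since T sits to the right of M, M = QT⁻¹.
T has determinant -5; T⁻¹ = [[0, 1], [1/5, -3/5]].
M = QT⁻¹ = [[8, 20], [-14, -15]] · [[0, 1], [1/5, -3/5]] = [[4, -4], [-3, -5]].

M = [[4, -4], [-3, -5]]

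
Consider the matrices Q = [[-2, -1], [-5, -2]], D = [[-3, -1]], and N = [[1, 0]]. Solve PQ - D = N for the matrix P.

P = [[1, 0]]

PQ = N + D = [[-2, -1]].
Right-multiplying both sides by Q⁻¹ gives P = (N + D)Q⁻¹.
det Q = -1, so Q⁻¹ = [[2, -1], [-5, 2]].
P = (N + D)Q⁻¹ = [[1, 0]].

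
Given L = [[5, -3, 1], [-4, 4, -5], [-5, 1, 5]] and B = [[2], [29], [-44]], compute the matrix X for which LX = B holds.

Left-multiplying both sides by L⁻¹ gives X = L⁻¹B.
det L = 6; the adjugate gives L⁻¹ = [[25/6, 8/3, 11/6], [15/2, 5, 7/2], [8/3, 5/3, 4/3]].
X = L⁻¹B = [[25/6, 8/3, 11/6], [15/2, 5, 7/2], [8/3, 5/3, 4/3]] · [[2], [29], [-44]] = [[5], [6], [-5]].

X = [[5], [6], [-5]]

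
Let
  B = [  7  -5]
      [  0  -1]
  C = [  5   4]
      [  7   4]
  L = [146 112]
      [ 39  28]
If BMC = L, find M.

Isolating M: multiply by B⁻¹ from the left and C⁻¹ from the right, so M = B⁻¹LC⁻¹.
det B = -7; the adjugate gives B⁻¹ = [[1/7, -5/7], [0, -1]].
C has determinant -8; C⁻¹ = [[-1/2, 1/2], [7/8, -5/8]].
B⁻¹L = [[-7, -4], [-39, -28]].
M = (B⁻¹L)C⁻¹ = [[0, -1], [-5, -2]].

M = [[0, -1], [-5, -2]]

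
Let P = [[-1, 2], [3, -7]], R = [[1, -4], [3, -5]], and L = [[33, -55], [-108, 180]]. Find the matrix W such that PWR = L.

Isolating W: multiply by P⁻¹ from the left and R⁻¹ from the right, so W = P⁻¹LR⁻¹.
det P = 1; the adjugate gives P⁻¹ = [[-7, -2], [-3, -1]].
R has determinant 7; R⁻¹ = [[-5/7, 4/7], [-3/7, 1/7]].
P⁻¹L = [[-15, 25], [9, -15]].
W = (P⁻¹L)R⁻¹ = [[0, -5], [0, 3]].

W = [[0, -5], [0, 3]]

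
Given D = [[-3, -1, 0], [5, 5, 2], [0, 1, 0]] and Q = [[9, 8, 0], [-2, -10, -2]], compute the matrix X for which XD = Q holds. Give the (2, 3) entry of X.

Since D sits to the right of X, X = QD⁻¹.
det D = 6; the adjugate gives D⁻¹ = [[-1/3, 0, -1/3], [0, 0, 1], [5/6, 1/2, -5/3]].
X = QD⁻¹ = [[9, 8, 0], [-2, -10, -2]] · [[-1/3, 0, -1/3], [0, 0, 1], [5/6, 1/2, -5/3]] = [[-3, 0, 5], [-1, -1, -6]].

-6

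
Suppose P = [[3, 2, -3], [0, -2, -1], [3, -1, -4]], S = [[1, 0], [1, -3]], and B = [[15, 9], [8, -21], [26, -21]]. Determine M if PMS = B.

Left-multiply by P⁻¹ and right-multiply by S⁻¹: M = P⁻¹BS⁻¹.
det P = -3; the adjugate gives P⁻¹ = [[-7/3, -11/3, 8/3], [1, 1, -1], [-2, -3, 2]].
S has determinant -3; S⁻¹ = [[1, 0], [1/3, -1/3]].
P⁻¹B = [[5, 0], [-3, 9], [-2, 3]].
M = (P⁻¹B)S⁻¹ = [[5, 0], [0, -3], [-1, -1]].

M = [[5, 0], [0, -3], [-1, -1]]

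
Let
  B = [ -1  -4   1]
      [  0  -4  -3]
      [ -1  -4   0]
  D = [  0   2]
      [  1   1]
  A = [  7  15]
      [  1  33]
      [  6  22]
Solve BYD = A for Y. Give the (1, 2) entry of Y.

-2

Isolating Y: multiply by B⁻¹ from the left and D⁻¹ from the right, so Y = B⁻¹AD⁻¹.
det B = -4; the adjugate gives B⁻¹ = [[3, 1, -4], [-3/4, -1/4, 3/4], [1, 0, -1]].
D has determinant -2; D⁻¹ = [[-1/2, 1], [1/2, 0]].
B⁻¹A = [[-2, -10], [-1, -3], [1, -7]].
Y = (B⁻¹A)D⁻¹ = [[-4, -2], [-1, -1], [-4, 1]].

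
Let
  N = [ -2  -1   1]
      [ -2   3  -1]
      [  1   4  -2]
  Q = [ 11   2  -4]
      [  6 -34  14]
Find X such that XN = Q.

X = [[-6, 0, -1], [-2, -4, -6]]

Right-multiplying both sides by N⁻¹ gives X = QN⁻¹.
N has determinant -2; N⁻¹ = [[1, -1, 1], [5/2, -3/2, 2], [11/2, -7/2, 4]].
X = QN⁻¹ = [[11, 2, -4], [6, -34, 14]] · [[1, -1, 1], [5/2, -3/2, 2], [11/2, -7/2, 4]] = [[-6, 0, -1], [-2, -4, -6]].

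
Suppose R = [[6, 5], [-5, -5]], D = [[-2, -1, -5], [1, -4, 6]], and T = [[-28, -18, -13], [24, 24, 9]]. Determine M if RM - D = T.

RM = T + D = [[-30, -19, -18], [25, 20, 15]].
Since R multiplies M on the left, M = R⁻¹(T + D).
R has determinant -5; R⁻¹ = [[1, 1], [-1, -6/5]].
M = R⁻¹(T + D) = [[-5, 1, -3], [0, -5, 0]].

M = [[-5, 1, -3], [0, -5, 0]]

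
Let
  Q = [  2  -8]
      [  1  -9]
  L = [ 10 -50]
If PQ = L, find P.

P = [[4, 2]]

Since Q sits to the right of P, P = LQ⁻¹.
Q has determinant -10; Q⁻¹ = [[9/10, -4/5], [1/10, -1/5]].
P = LQ⁻¹ = [[10, -50]] · [[9/10, -4/5], [1/10, -1/5]] = [[4, 2]].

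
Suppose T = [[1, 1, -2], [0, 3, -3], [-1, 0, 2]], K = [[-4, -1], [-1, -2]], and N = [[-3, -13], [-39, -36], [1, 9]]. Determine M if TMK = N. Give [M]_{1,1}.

Left-multiply by T⁻¹ and right-multiply by K⁻¹: M = T⁻¹NK⁻¹.
T has determinant 3; T⁻¹ = [[2, -2/3, 1], [1, 0, 1], [1, -1/3, 1]].
K has determinant 7; K⁻¹ = [[-2/7, 1/7], [1/7, -4/7]].
T⁻¹N = [[21, 7], [-2, -4], [11, 8]].
M = (T⁻¹N)K⁻¹ = [[-5, -1], [0, 2], [-2, -3]].

-5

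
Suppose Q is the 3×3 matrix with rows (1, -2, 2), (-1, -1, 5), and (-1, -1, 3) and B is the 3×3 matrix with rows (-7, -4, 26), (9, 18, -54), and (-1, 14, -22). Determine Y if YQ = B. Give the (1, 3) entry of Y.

1

Q is on the right of Y, so right-multiply by Q⁻¹: Y = BQ⁻¹.
det Q = 6; the adjugate gives Q⁻¹ = [[1/3, 2/3, -4/3], [-1/3, 5/6, -7/6], [0, 1/2, -1/2]].
Y = BQ⁻¹ = [[-7, -4, 26], [9, 18, -54], [-1, 14, -22]] · [[1/3, 2/3, -4/3], [-1/3, 5/6, -7/6], [0, 1/2, -1/2]] = [[-1, 5, 1], [-3, -6, -6], [-5, 0, -4]].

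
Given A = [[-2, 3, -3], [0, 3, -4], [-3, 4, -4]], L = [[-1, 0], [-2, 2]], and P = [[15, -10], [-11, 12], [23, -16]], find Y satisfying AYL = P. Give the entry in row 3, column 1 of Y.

Left-multiply by A⁻¹ and right-multiply by L⁻¹: Y = A⁻¹PL⁻¹.
det A = 1, so A⁻¹ = [[4, 0, -3], [12, -1, -8], [9, -1, -6]].
det L = -2, so L⁻¹ = [[-1, 0], [-1, 1/2]].
A⁻¹P = [[-9, 8], [7, -4], [8, -6]].
Y = (A⁻¹P)L⁻¹ = [[1, 4], [-3, -2], [-2, -3]].

-2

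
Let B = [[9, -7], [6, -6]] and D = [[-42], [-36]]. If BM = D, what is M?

M = [[0], [6]]

B is on the left of M, so left-multiply by B⁻¹: M = B⁻¹D.
det B = -12; the adjugate gives B⁻¹ = [[1/2, -7/12], [1/2, -3/4]].
M = B⁻¹D = [[1/2, -7/12], [1/2, -3/4]] · [[-42], [-36]] = [[0], [6]].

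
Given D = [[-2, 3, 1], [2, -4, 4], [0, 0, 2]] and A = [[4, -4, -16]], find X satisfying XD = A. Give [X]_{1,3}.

D is on the right of X, so right-multiply by D⁻¹: X = AD⁻¹.
D has determinant 4; D⁻¹ = [[-2, -3/2, 4], [-1, -1, 5/2], [0, 0, 1/2]].
X = AD⁻¹ = [[4, -4, -16]] · [[-2, -3/2, 4], [-1, -1, 5/2], [0, 0, 1/2]] = [[-4, -2, -2]].

-2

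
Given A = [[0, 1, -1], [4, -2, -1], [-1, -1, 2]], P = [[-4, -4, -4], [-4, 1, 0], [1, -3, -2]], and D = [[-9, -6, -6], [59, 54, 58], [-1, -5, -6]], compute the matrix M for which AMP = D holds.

M = [[-4, 2, 3], [2, 0, 0], [2, -3, -3]]

Isolating M: multiply by A⁻¹ from the left and P⁻¹ from the right, so M = A⁻¹DP⁻¹.
det A = -1; the adjugate gives A⁻¹ = [[5, 1, 3], [7, 1, 4], [6, 1, 4]].
P has determinant -4; P⁻¹ = [[1/2, -1, -1], [2, -3, -4], [-11/4, 4, 5]].
A⁻¹D = [[11, 9, 10], [-8, -8, -8], [1, -2, -2]].
M = (A⁻¹D)P⁻¹ = [[-4, 2, 3], [2, 0, 0], [2, -3, -3]].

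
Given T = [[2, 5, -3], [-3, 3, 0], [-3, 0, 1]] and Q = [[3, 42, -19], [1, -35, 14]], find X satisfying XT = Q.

Right-multiplying both sides by T⁻¹ gives X = QT⁻¹.
det T = -6; the adjugate gives T⁻¹ = [[-1/2, 5/6, -3/2], [-1/2, 7/6, -3/2], [-3/2, 5/2, -7/2]].
X = QT⁻¹ = [[3, 42, -19], [1, -35, 14]] · [[-1/2, 5/6, -3/2], [-1/2, 7/6, -3/2], [-3/2, 5/2, -7/2]] = [[6, 4, -1], [-4, -5, 2]].

X = [[6, 4, -1], [-4, -5, 2]]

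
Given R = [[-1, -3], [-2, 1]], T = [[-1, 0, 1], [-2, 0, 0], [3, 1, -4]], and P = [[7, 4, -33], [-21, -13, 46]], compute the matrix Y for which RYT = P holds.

Isolating Y: multiply by R⁻¹ from the left and T⁻¹ from the right, so Y = R⁻¹PT⁻¹.
R has determinant -7; R⁻¹ = [[-1/7, -3/7], [-2/7, 1/7]].
det T = -2; the adjugate gives T⁻¹ = [[0, -1/2, 0], [4, -1/2, 1], [1, -1/2, 0]].
R⁻¹P = [[8, 5, -15], [-5, -3, 16]].
Y = (R⁻¹P)T⁻¹ = [[5, 1, 5], [4, -4, -3]].

Y = [[5, 1, 5], [4, -4, -3]]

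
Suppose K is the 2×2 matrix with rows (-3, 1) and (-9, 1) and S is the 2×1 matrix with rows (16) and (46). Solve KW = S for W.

W = [[-5], [1]]

Left-multiplying both sides by K⁻¹ gives W = K⁻¹S.
det K = 6, so K⁻¹ = [[1/6, -1/6], [3/2, -1/2]].
W = K⁻¹S = [[1/6, -1/6], [3/2, -1/2]] · [[16], [46]] = [[-5], [1]].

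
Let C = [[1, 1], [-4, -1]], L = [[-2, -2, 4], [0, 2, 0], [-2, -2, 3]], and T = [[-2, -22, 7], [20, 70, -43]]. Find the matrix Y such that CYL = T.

Y = [[3, -5, 0], [1, -5, -3]]

Y = C⁻¹TL⁻¹ (apply C⁻¹ on the left and L⁻¹ on the right).
C has determinant 3; C⁻¹ = [[-1/3, -1/3], [4/3, 1/3]].
det L = 4, so L⁻¹ = [[3/2, -1/2, -2], [0, 1/2, 0], [1, 0, -1]].
C⁻¹T = [[-6, -16, 12], [4, -6, -5]].
Y = (C⁻¹T)L⁻¹ = [[3, -5, 0], [1, -5, -3]].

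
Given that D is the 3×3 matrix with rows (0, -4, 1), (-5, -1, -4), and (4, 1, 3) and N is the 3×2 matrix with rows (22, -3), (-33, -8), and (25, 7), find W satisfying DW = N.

W = [[6, 4], [-5, 0], [2, -3]]

D is on the left of W, so left-multiply by D⁻¹: W = D⁻¹N.
D has determinant 3; D⁻¹ = [[1/3, 13/3, 17/3], [-1/3, -4/3, -5/3], [-1/3, -16/3, -20/3]].
W = D⁻¹N = [[1/3, 13/3, 17/3], [-1/3, -4/3, -5/3], [-1/3, -16/3, -20/3]] · [[22, -3], [-33, -8], [25, 7]] = [[6, 4], [-5, 0], [2, -3]].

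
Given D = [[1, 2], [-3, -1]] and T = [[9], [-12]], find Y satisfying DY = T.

Left-multiplying both sides by D⁻¹ gives Y = D⁻¹T.
det D = 5; the adjugate gives D⁻¹ = [[-1/5, -2/5], [3/5, 1/5]].
Y = D⁻¹T = [[-1/5, -2/5], [3/5, 1/5]] · [[9], [-12]] = [[3], [3]].

Y = [[3], [3]]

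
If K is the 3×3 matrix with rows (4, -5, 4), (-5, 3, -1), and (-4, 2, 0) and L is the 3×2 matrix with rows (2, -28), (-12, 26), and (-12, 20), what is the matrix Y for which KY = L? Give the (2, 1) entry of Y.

-2

Since K multiplies Y on the left, Y = K⁻¹L.
K has determinant -4; K⁻¹ = [[-1/2, -2, 7/4], [-1, -4, 4], [-1/2, -3, 13/4]].
Y = K⁻¹L = [[-1/2, -2, 7/4], [-1, -4, 4], [-1/2, -3, 13/4]] · [[2, -28], [-12, 26], [-12, 20]] = [[2, -3], [-2, 4], [-4, 1]].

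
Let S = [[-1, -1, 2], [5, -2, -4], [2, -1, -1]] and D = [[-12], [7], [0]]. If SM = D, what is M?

Since S multiplies M on the left, M = S⁻¹D.
det S = 3; the adjugate gives S⁻¹ = [[-2/3, -1, 8/3], [-1, -1, 2], [-1/3, -1, 7/3]].
M = S⁻¹D = [[-2/3, -1, 8/3], [-1, -1, 2], [-1/3, -1, 7/3]] · [[-12], [7], [0]] = [[1], [5], [-3]].

M = [[1], [5], [-3]]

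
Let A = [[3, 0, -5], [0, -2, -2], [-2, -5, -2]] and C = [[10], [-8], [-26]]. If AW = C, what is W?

A is on the left of W, so left-multiply by A⁻¹: W = A⁻¹C.
A has determinant 2; A⁻¹ = [[-3, 25/2, -5], [2, -8, 3], [-2, 15/2, -3]].
W = A⁻¹C = [[-3, 25/2, -5], [2, -8, 3], [-2, 15/2, -3]] · [[10], [-8], [-26]] = [[0], [6], [-2]].

W = [[0], [6], [-2]]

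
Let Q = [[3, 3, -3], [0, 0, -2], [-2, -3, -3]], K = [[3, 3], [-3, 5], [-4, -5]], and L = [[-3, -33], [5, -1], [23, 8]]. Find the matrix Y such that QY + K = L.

Y = [[-3, -5], [-3, -4], [-4, 3]]

QY = L − K = [[-6, -36], [8, -6], [27, 13]].
Since Q multiplies Y on the left, Y = Q⁻¹(L − K).
Q has determinant -6; Q⁻¹ = [[1, -3, 1], [-2/3, 5/2, -1], [0, -1/2, 0]].
Y = Q⁻¹(L − K) = [[-3, -5], [-3, -4], [-4, 3]].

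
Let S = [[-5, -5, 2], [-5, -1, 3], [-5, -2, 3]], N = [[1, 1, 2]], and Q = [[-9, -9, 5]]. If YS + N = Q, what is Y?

YS = Q − N = [[-10, -10, 3]].
Since S sits to the right of Y, Y = (Q − N)S⁻¹.
S has determinant -5; S⁻¹ = [[-3/5, -11/5, 13/5], [0, 1, -1], [-1, -3, 4]].
Y = (Q − N)S⁻¹ = [[3, 3, -4]].

Y = [[3, 3, -4]]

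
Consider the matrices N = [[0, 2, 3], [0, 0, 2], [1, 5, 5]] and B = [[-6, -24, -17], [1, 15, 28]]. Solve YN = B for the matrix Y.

Y = [[3, 2, -6], [5, 4, 1]]

N is on the right of Y, so right-multiply by N⁻¹: Y = BN⁻¹.
det N = 4; the adjugate gives N⁻¹ = [[-5/2, 5/4, 1], [1/2, -3/4, 0], [0, 1/2, 0]].
Y = BN⁻¹ = [[-6, -24, -17], [1, 15, 28]] · [[-5/2, 5/4, 1], [1/2, -3/4, 0], [0, 1/2, 0]] = [[3, 2, -6], [5, 4, 1]].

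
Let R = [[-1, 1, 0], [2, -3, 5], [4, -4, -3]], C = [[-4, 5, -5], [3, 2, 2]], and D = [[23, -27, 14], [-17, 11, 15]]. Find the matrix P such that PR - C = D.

PR = D + C = [[19, -22, 9], [-14, 13, 17]].
Since R sits to the right of P, P = (D + C)R⁻¹.
R has determinant -3; R⁻¹ = [[-29/3, -1, -5/3], [-26/3, -1, -5/3], [-4/3, 0, -1/3]].
P = (D + C)R⁻¹ = [[-5, 3, 2], [0, 1, -4]].

P = [[-5, 3, 2], [0, 1, -4]]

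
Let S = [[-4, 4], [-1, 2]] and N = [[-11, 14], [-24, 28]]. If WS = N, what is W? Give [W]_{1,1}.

2

Since S sits to the right of W, W = NS⁻¹.
det S = -4, so S⁻¹ = [[-1/2, 1], [-1/4, 1]].
W = NS⁻¹ = [[-11, 14], [-24, 28]] · [[-1/2, 1], [-1/4, 1]] = [[2, 3], [5, 4]].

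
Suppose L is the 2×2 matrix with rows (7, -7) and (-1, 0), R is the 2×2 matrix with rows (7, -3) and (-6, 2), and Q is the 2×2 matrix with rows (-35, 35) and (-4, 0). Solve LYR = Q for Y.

Left-multiply by L⁻¹ and right-multiply by R⁻¹: Y = L⁻¹QR⁻¹.
det L = -7; the adjugate gives L⁻¹ = [[0, -1], [-1/7, -1]].
det R = -4, so R⁻¹ = [[-1/2, -3/4], [-3/2, -7/4]].
L⁻¹Q = [[4, 0], [9, -5]].
Y = (L⁻¹Q)R⁻¹ = [[-2, -3], [3, 2]].

Y = [[-2, -3], [3, 2]]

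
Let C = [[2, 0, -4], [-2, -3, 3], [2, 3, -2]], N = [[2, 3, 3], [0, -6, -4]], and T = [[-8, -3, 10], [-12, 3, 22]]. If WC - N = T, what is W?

WC = T + N = [[-6, 0, 13], [-12, -3, 18]].
C is on the right of W, so right-multiply by C⁻¹: W = (T + N)C⁻¹.
C has determinant -6; C⁻¹ = [[1/2, 2, 2], [-1/3, -2/3, -1/3], [0, 1, 1]].
W = (T + N)C⁻¹ = [[-3, 1, 1], [-5, -4, -5]].

W = [[-3, 1, 1], [-5, -4, -5]]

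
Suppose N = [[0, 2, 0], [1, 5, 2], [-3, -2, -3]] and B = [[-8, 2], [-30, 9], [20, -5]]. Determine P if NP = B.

Since N multiplies P on the left, P = N⁻¹B.
N has determinant -6; N⁻¹ = [[11/6, -1, -2/3], [1/2, 0, 0], [-13/6, 1, 1/3]].
P = N⁻¹B = [[11/6, -1, -2/3], [1/2, 0, 0], [-13/6, 1, 1/3]] · [[-8, 2], [-30, 9], [20, -5]] = [[2, -2], [-4, 1], [-6, 3]].

P = [[2, -2], [-4, 1], [-6, 3]]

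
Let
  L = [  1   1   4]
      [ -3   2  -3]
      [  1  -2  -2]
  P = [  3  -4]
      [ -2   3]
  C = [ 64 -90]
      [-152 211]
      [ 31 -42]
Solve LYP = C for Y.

Y = [[5, -4], [-5, 2], [3, -3]]

Left-multiply by L⁻¹ and right-multiply by P⁻¹: Y = L⁻¹CP⁻¹.
L has determinant -3; L⁻¹ = [[10/3, 2, 11/3], [3, 2, 3], [-4/3, -1, -5/3]].
det P = 1, so P⁻¹ = [[3, 4], [2, 3]].
L⁻¹C = [[23, -32], [-19, 26], [15, -21]].
Y = (L⁻¹C)P⁻¹ = [[5, -4], [-5, 2], [3, -3]].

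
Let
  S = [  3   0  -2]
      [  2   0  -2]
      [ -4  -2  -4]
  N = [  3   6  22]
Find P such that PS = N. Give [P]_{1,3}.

S is on the right of P, so right-multiply by S⁻¹: P = NS⁻¹.
det S = -4; the adjugate gives S⁻¹ = [[1, -1, 0], [-4, 5, -1/2], [1, -3/2, 0]].
P = NS⁻¹ = [[3, 6, 22]] · [[1, -1, 0], [-4, 5, -1/2], [1, -3/2, 0]] = [[1, -6, -3]].

-3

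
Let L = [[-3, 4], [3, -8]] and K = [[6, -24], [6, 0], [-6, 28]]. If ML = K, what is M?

M = [[2, 4], [-4, -2], [-3, -5]]

L is on the right of M, so right-multiply by L⁻¹: M = KL⁻¹.
L has determinant 12; L⁻¹ = [[-2/3, -1/3], [-1/4, -1/4]].
M = KL⁻¹ = [[6, -24], [6, 0], [-6, 28]] · [[-2/3, -1/3], [-1/4, -1/4]] = [[2, 4], [-4, -2], [-3, -5]].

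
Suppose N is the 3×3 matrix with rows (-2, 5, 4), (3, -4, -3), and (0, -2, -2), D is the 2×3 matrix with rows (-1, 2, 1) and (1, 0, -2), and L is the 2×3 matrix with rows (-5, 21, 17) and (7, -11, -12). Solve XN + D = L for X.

XN = L − D = [[-4, 19, 16], [6, -11, -10]].
N is on the right of X, so right-multiply by N⁻¹: X = (L − D)N⁻¹.
det N = 2; the adjugate gives N⁻¹ = [[1, 1, 1/2], [3, 2, 3], [-3, -2, -7/2]].
X = (L − D)N⁻¹ = [[5, 2, -1], [3, 4, 5]].

X = [[5, 2, -1], [3, 4, 5]]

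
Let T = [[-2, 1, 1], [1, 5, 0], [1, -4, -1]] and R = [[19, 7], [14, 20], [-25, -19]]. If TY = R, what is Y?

T is on the left of Y, so left-multiply by T⁻¹: Y = T⁻¹R.
T has determinant 2; T⁻¹ = [[-5/2, -3/2, -5/2], [1/2, 1/2, 1/2], [-9/2, -7/2, -11/2]].
Y = T⁻¹R = [[-5/2, -3/2, -5/2], [1/2, 1/2, 1/2], [-9/2, -7/2, -11/2]] · [[19, 7], [14, 20], [-25, -19]] = [[-6, 0], [4, 4], [3, 3]].

Y = [[-6, 0], [4, 4], [3, 3]]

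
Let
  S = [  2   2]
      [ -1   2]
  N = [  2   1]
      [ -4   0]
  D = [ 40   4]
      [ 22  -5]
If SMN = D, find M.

M = S⁻¹DN⁻¹ (apply S⁻¹ on the left and N⁻¹ on the right).
det S = 6, so S⁻¹ = [[1/3, -1/3], [1/6, 1/3]].
N has determinant 4; N⁻¹ = [[0, -1/4], [1, 1/2]].
S⁻¹D = [[6, 3], [14, -1]].
M = (S⁻¹D)N⁻¹ = [[3, 0], [-1, -4]].

M = [[3, 0], [-1, -4]]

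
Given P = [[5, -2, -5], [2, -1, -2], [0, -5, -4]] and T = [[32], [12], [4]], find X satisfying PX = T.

Since P multiplies X on the left, X = P⁻¹T.
P has determinant 4; P⁻¹ = [[-3/2, 17/4, -1/4], [2, -5, 0], [-5/2, 25/4, -1/4]].
X = P⁻¹T = [[-3/2, 17/4, -1/4], [2, -5, 0], [-5/2, 25/4, -1/4]] · [[32], [12], [4]] = [[2], [4], [-6]].

X = [[2], [4], [-6]]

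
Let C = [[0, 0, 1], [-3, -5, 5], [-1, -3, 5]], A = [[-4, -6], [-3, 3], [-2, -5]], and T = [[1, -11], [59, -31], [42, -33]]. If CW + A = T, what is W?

W = [[-4, 3], [-5, 0], [5, -5]]

CW = T − A = [[5, -5], [62, -34], [44, -28]].
C is on the left of W, so left-multiply by C⁻¹: W = C⁻¹(T − A).
det C = 4, so C⁻¹ = [[-5/2, -3/4, 5/4], [5/2, 1/4, -3/4], [1, 0, 0]].
W = C⁻¹(T − A) = [[-4, 3], [-5, 0], [5, -5]].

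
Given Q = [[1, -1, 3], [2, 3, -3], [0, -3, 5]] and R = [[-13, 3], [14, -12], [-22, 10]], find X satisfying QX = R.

Since Q multiplies X on the left, X = Q⁻¹R.
det Q = -2; the adjugate gives Q⁻¹ = [[-3, 2, 3], [5, -5/2, -9/2], [3, -3/2, -5/2]].
X = Q⁻¹R = [[-3, 2, 3], [5, -5/2, -9/2], [3, -3/2, -5/2]] · [[-13, 3], [14, -12], [-22, 10]] = [[1, -3], [-1, 0], [-5, 2]].

X = [[1, -3], [-1, 0], [-5, 2]]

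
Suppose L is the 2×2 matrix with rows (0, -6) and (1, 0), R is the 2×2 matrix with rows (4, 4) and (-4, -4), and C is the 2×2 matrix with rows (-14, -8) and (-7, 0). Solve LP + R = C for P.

LP = C − R = [[-18, -12], [-3, 4]].
Left-multiplying both sides by L⁻¹ gives P = L⁻¹(C − R).
det L = 6, so L⁻¹ = [[0, 1], [-1/6, 0]].
P = L⁻¹(C − R) = [[-3, 4], [3, 2]].

P = [[-3, 4], [3, 2]]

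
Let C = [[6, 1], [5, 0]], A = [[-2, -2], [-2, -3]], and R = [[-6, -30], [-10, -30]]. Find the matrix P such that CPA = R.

P = [[-3, 4], [-3, 0]]

Left-multiply by C⁻¹ and right-multiply by A⁻¹: P = C⁻¹RA⁻¹.
C has determinant -5; C⁻¹ = [[0, 1/5], [1, -6/5]].
A has determinant 2; A⁻¹ = [[-3/2, 1], [1, -1]].
C⁻¹R = [[-2, -6], [6, 6]].
P = (C⁻¹R)A⁻¹ = [[-3, 4], [-3, 0]].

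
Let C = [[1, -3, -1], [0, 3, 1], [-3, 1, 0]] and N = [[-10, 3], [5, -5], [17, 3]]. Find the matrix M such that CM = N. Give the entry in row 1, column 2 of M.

-2

Since C multiplies M on the left, M = C⁻¹N.
det C = -1, so C⁻¹ = [[1, 1, 0], [3, 3, 1], [-9, -8, -3]].
M = C⁻¹N = [[1, 1, 0], [3, 3, 1], [-9, -8, -3]] · [[-10, 3], [5, -5], [17, 3]] = [[-5, -2], [2, -3], [-1, 4]].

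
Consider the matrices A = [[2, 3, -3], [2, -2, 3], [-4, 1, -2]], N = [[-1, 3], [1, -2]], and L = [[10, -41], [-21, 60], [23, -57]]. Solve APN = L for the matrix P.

P = [[0, -4], [-3, 2], [4, 3]]

Left-multiply by A⁻¹ and right-multiply by N⁻¹: P = A⁻¹LN⁻¹.
det A = -4; the adjugate gives A⁻¹ = [[-1/4, -3/4, -3/4], [2, 4, 3], [3/2, 7/2, 5/2]].
det N = -1, so N⁻¹ = [[2, 3], [1, 1]].
A⁻¹L = [[-4, 8], [5, -13], [-1, 6]].
P = (A⁻¹L)N⁻¹ = [[0, -4], [-3, 2], [4, 3]].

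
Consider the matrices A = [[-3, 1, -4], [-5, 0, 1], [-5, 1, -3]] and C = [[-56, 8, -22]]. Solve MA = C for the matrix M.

M = [[2, 4, 6]]

A is on the right of M, so right-multiply by A⁻¹: M = CA⁻¹.
A has determinant 3; A⁻¹ = [[-1/3, -1/3, 1/3], [-20/3, -11/3, 23/3], [-5/3, -2/3, 5/3]].
M = CA⁻¹ = [[-56, 8, -22]] · [[-1/3, -1/3, 1/3], [-20/3, -11/3, 23/3], [-5/3, -2/3, 5/3]] = [[2, 4, 6]].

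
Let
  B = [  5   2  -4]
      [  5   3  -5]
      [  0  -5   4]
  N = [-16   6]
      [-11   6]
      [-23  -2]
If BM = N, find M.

M = [[-6, 2], [3, 2], [-2, 2]]

B is on the left of M, so left-multiply by B⁻¹: M = B⁻¹N.
det B = -5, so B⁻¹ = [[13/5, -12/5, -2/5], [4, -4, -1], [5, -5, -1]].
M = B⁻¹N = [[13/5, -12/5, -2/5], [4, -4, -1], [5, -5, -1]] · [[-16, 6], [-11, 6], [-23, -2]] = [[-6, 2], [3, 2], [-2, 2]].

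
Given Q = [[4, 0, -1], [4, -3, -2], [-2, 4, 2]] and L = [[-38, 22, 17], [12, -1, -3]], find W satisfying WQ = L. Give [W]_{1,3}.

Right-multiplying both sides by Q⁻¹ gives W = LQ⁻¹.
Q has determinant -2; Q⁻¹ = [[-1, 2, 3/2], [2, -3, -2], [-5, 8, 6]].
W = LQ⁻¹ = [[-38, 22, 17], [12, -1, -3]] · [[-1, 2, 3/2], [2, -3, -2], [-5, 8, 6]] = [[-3, -6, 1], [1, 3, 2]].

1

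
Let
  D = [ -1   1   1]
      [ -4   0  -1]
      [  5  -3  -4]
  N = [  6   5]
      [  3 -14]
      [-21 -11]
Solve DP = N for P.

P = [[-1, 3], [4, 6], [1, 2]]

Since D multiplies P on the left, P = D⁻¹N.
det D = -6, so D⁻¹ = [[1/2, -1/6, 1/6], [7/2, 1/6, 5/6], [-2, -1/3, -2/3]].
P = D⁻¹N = [[1/2, -1/6, 1/6], [7/2, 1/6, 5/6], [-2, -1/3, -2/3]] · [[6, 5], [3, -14], [-21, -11]] = [[-1, 3], [4, 6], [1, 2]].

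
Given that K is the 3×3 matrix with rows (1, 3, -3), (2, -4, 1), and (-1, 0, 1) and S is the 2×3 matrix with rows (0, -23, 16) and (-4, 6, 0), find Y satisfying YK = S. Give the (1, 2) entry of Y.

2

K is on the right of Y, so right-multiply by K⁻¹: Y = SK⁻¹.
det K = -1; the adjugate gives K⁻¹ = [[4, 3, 9], [3, 2, 7], [4, 3, 10]].
Y = SK⁻¹ = [[0, -23, 16], [-4, 6, 0]] · [[4, 3, 9], [3, 2, 7], [4, 3, 10]] = [[-5, 2, -1], [2, 0, 6]].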